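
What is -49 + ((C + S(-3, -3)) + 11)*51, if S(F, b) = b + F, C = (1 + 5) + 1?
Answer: 563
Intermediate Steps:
C = 7 (C = 6 + 1 = 7)
S(F, b) = F + b
-49 + ((C + S(-3, -3)) + 11)*51 = -49 + ((7 + (-3 - 3)) + 11)*51 = -49 + ((7 - 6) + 11)*51 = -49 + (1 + 11)*51 = -49 + 12*51 = -49 + 612 = 563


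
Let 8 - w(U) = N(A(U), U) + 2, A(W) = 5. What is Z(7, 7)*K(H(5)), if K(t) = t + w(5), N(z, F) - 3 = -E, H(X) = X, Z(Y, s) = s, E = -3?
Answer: 35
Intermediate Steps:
N(z, F) = 6 (N(z, F) = 3 - 1*(-3) = 3 + 3 = 6)
w(U) = 0 (w(U) = 8 - (6 + 2) = 8 - 1*8 = 8 - 8 = 0)
K(t) = t (K(t) = t + 0 = t)
Z(7, 7)*K(H(5)) = 7*5 = 35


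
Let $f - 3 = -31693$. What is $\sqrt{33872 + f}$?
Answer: $\sqrt{2182} \approx 46.712$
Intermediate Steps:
$f = -31690$ ($f = 3 - 31693 = -31690$)
$\sqrt{33872 + f} = \sqrt{33872 - 31690} = \sqrt{2182}$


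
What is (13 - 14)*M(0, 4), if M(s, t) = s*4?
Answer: 0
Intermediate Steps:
M(s, t) = 4*s
(13 - 14)*M(0, 4) = (13 - 14)*(4*0) = -1*0 = 0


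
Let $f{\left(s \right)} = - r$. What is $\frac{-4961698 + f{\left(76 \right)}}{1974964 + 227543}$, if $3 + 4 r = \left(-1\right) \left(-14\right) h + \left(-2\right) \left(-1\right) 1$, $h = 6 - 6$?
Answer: $- \frac{2205199}{978892} \approx -2.2528$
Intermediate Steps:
$h = 0$
$r = - \frac{1}{4}$ ($r = - \frac{3}{4} + \frac{\left(-1\right) \left(-14\right) 0 + \left(-2\right) \left(-1\right) 1}{4} = - \frac{3}{4} + \frac{14 \cdot 0 + 2 \cdot 1}{4} = - \frac{3}{4} + \frac{0 + 2}{4} = - \frac{3}{4} + \frac{1}{4} \cdot 2 = - \frac{3}{4} + \frac{1}{2} = - \frac{1}{4} \approx -0.25$)
$f{\left(s \right)} = \frac{1}{4}$ ($f{\left(s \right)} = \left(-1\right) \left(- \frac{1}{4}\right) = \frac{1}{4}$)
$\frac{-4961698 + f{\left(76 \right)}}{1974964 + 227543} = \frac{-4961698 + \frac{1}{4}}{1974964 + 227543} = - \frac{19846791}{4 \cdot 2202507} = \left(- \frac{19846791}{4}\right) \frac{1}{2202507} = - \frac{2205199}{978892}$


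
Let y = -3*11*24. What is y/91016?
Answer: -99/11377 ≈ -0.0087018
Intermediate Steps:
y = -792 (y = -33*24 = -792)
y/91016 = -792/91016 = -792*1/91016 = -99/11377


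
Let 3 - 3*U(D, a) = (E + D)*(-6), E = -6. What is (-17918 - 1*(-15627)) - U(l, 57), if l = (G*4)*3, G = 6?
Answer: -2424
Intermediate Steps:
l = 72 (l = (6*4)*3 = 24*3 = 72)
U(D, a) = -11 + 2*D (U(D, a) = 1 - (-6 + D)*(-6)/3 = 1 - (36 - 6*D)/3 = 1 + (-12 + 2*D) = -11 + 2*D)
(-17918 - 1*(-15627)) - U(l, 57) = (-17918 - 1*(-15627)) - (-11 + 2*72) = (-17918 + 15627) - (-11 + 144) = -2291 - 1*133 = -2291 - 133 = -2424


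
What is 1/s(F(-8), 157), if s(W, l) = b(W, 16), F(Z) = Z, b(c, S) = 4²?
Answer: 1/16 ≈ 0.062500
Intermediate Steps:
b(c, S) = 16
s(W, l) = 16
1/s(F(-8), 157) = 1/16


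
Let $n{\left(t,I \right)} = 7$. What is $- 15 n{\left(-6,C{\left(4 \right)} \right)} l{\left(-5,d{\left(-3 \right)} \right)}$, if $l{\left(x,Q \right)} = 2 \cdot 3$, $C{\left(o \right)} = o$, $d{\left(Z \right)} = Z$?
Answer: $-630$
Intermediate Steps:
$l{\left(x,Q \right)} = 6$
$- 15 n{\left(-6,C{\left(4 \right)} \right)} l{\left(-5,d{\left(-3 \right)} \right)} = \left(-15\right) 7 \cdot 6 = \left(-105\right) 6 = -630$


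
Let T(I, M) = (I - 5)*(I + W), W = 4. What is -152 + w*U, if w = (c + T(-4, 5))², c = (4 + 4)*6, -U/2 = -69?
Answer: 317800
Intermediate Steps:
U = 138 (U = -2*(-69) = 138)
T(I, M) = (-5 + I)*(4 + I) (T(I, M) = (I - 5)*(I + 4) = (-5 + I)*(4 + I))
c = 48 (c = 8*6 = 48)
w = 2304 (w = (48 + (-20 + (-4)² - 1*(-4)))² = (48 + (-20 + 16 + 4))² = (48 + 0)² = 48² = 2304)
-152 + w*U = -152 + 2304*138 = -152 + 317952 = 317800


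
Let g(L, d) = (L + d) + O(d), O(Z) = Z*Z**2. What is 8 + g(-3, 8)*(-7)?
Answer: -3611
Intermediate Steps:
O(Z) = Z**3
g(L, d) = L + d + d**3 (g(L, d) = (L + d) + d**3 = L + d + d**3)
8 + g(-3, 8)*(-7) = 8 + (-3 + 8 + 8**3)*(-7) = 8 + (-3 + 8 + 512)*(-7) = 8 + 517*(-7) = 8 - 3619 = -3611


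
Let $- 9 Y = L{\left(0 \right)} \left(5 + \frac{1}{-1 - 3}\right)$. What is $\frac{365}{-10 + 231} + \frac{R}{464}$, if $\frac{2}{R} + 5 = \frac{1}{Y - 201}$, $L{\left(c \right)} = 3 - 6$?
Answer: $\frac{1013683507}{614084744} \approx 1.6507$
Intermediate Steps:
$L{\left(c \right)} = -3$ ($L{\left(c \right)} = 3 - 6 = -3$)
$Y = \frac{19}{12}$ ($Y = - \frac{\left(-3\right) \left(5 + \frac{1}{-1 - 3}\right)}{9} = - \frac{\left(-3\right) \left(5 + \frac{1}{-4}\right)}{9} = - \frac{\left(-3\right) \left(5 - \frac{1}{4}\right)}{9} = - \frac{\left(-3\right) \frac{19}{4}}{9} = \left(- \frac{1}{9}\right) \left(- \frac{57}{4}\right) = \frac{19}{12} \approx 1.5833$)
$R = - \frac{4786}{11977}$ ($R = \frac{2}{-5 + \frac{1}{\frac{19}{12} - 201}} = \frac{2}{-5 + \frac{1}{- \frac{2393}{12}}} = \frac{2}{-5 - \frac{12}{2393}} = \frac{2}{- \frac{11977}{2393}} = 2 \left(- \frac{2393}{11977}\right) = - \frac{4786}{11977} \approx -0.3996$)
$\frac{365}{-10 + 231} + \frac{R}{464} = \frac{365}{-10 + 231} - \frac{4786}{11977 \cdot 464} = \frac{365}{221} - \frac{2393}{2778664} = \frac{1013683507}{614084744}$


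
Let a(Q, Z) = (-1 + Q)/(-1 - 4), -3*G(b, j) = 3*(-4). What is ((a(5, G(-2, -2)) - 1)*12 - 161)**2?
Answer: 833569/25 ≈ 33343.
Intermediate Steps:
G(b, j) = 4 (G(b, j) = -(-4) = -1/3*(-12) = 4)
a(Q, Z) = 1/5 - Q/5 (a(Q, Z) = (-1 + Q)/(-5) = (-1 + Q)*(-1/5) = 1/5 - Q/5)
((a(5, G(-2, -2)) - 1)*12 - 161)**2 = (((1/5 - 1/5*5) - 1)*12 - 161)**2 = (((1/5 - 1) - 1)*12 - 161)**2 = ((-4/5 - 1)*12 - 161)**2 = (-9/5*12 - 161)**2 = (-108/5 - 161)**2 = (-913/5)**2 = 833569/25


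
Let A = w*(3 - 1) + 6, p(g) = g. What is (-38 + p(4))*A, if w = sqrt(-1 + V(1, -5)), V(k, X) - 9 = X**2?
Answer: -204 - 68*sqrt(33) ≈ -594.63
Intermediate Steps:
V(k, X) = 9 + X**2
w = sqrt(33) (w = sqrt(-1 + (9 + (-5)**2)) = sqrt(-1 + (9 + 25)) = sqrt(-1 + 34) = sqrt(33) ≈ 5.7446)
A = 6 + 2*sqrt(33) (A = sqrt(33)*(3 - 1) + 6 = sqrt(33)*2 + 6 = 2*sqrt(33) + 6 = 6 + 2*sqrt(33) ≈ 17.489)
(-38 + p(4))*A = (-38 + 4)*(6 + 2*sqrt(33)) = -34*(6 + 2*sqrt(33)) = -204 - 68*sqrt(33)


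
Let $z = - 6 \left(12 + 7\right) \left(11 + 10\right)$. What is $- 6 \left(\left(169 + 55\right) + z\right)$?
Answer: $13020$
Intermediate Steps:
$z = -2394$ ($z = - 6 \cdot 19 \cdot 21 = \left(-6\right) 399 = -2394$)
$- 6 \left(\left(169 + 55\right) + z\right) = - 6 \left(\left(169 + 55\right) - 2394\right) = - 6 \left(224 - 2394\right) = \left(-6\right) \left(-2170\right) = 13020$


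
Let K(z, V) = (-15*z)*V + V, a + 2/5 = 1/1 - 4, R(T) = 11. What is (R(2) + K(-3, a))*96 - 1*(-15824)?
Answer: 9328/5 ≈ 1865.6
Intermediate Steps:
a = -17/5 (a = -2/5 + (1/1 - 4) = -2/5 + (1 - 4) = -2/5 - 3 = -17/5 ≈ -3.4000)
K(z, V) = V - 15*V*z (K(z, V) = -15*V*z + V = V - 15*V*z)
(R(2) + K(-3, a))*96 - 1*(-15824) = (11 - 17*(1 - 15*(-3))/5)*96 - 1*(-15824) = (11 - 17*(1 + 45)/5)*96 + 15824 = (11 - 17/5*46)*96 + 15824 = (11 - 782/5)*96 + 15824 = -727/5*96 + 15824 = -69792/5 + 15824 = 9328/5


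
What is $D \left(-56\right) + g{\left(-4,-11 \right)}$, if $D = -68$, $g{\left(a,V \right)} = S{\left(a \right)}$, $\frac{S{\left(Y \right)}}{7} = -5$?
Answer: $3773$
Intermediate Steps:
$S{\left(Y \right)} = -35$ ($S{\left(Y \right)} = 7 \left(-5\right) = -35$)
$g{\left(a,V \right)} = -35$
$D \left(-56\right) + g{\left(-4,-11 \right)} = \left(-68\right) \left(-56\right) - 35 = 3808 - 35 = 3773$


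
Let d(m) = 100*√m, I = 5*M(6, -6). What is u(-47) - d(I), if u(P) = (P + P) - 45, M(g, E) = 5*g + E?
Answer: -139 - 200*√30 ≈ -1234.4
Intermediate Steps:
M(g, E) = E + 5*g
I = 120 (I = 5*(-6 + 5*6) = 5*(-6 + 30) = 5*24 = 120)
u(P) = -45 + 2*P (u(P) = 2*P - 45 = -45 + 2*P)
u(-47) - d(I) = (-45 + 2*(-47)) - 100*√120 = (-45 - 94) - 100*2*√30 = -139 - 200*√30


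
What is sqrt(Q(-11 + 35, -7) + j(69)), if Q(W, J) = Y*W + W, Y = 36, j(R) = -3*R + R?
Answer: 5*sqrt(30) ≈ 27.386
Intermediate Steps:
j(R) = -2*R
Q(W, J) = 37*W (Q(W, J) = 36*W + W = 37*W)
sqrt(Q(-11 + 35, -7) + j(69)) = sqrt(37*(-11 + 35) - 2*69) = sqrt(37*24 - 138) = sqrt(888 - 138) = sqrt(750) = 5*sqrt(30)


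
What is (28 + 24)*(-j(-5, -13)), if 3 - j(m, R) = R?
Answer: -832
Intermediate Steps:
j(m, R) = 3 - R
(28 + 24)*(-j(-5, -13)) = (28 + 24)*(-(3 - 1*(-13))) = 52*(-(3 + 13)) = 52*(-1*16) = 52*(-16) = -832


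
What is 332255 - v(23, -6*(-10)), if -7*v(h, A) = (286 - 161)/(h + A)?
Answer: 193040280/581 ≈ 3.3226e+5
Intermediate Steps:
v(h, A) = -125/(7*(A + h)) (v(h, A) = -(286 - 161)/(7*(h + A)) = -125/(7*(A + h)))
332255 - v(23, -6*(-10)) = 332255 - (-125)/(7*(-6*(-10)) + 7*23) = 332255 - (-125)/(7*60 + 161) = 332255 - (-125)/(420 + 161) = 332255 - (-125)/581 = 332255 - 1*(-125/581) = 332255 + 125/581 = 193040280/581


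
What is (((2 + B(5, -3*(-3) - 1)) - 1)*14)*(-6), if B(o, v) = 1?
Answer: -168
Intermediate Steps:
(((2 + B(5, -3*(-3) - 1)) - 1)*14)*(-6) = (((2 + 1) - 1)*14)*(-6) = ((3 - 1)*14)*(-6) = (2*14)*(-6) = 28*(-6) = -168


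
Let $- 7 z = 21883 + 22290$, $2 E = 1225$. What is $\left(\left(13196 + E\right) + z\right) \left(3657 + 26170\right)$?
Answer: $\frac{447289953}{2} \approx 2.2364 \cdot 10^{8}$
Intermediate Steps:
$E = \frac{1225}{2}$ ($E = \frac{1}{2} \cdot 1225 = \frac{1225}{2} \approx 612.5$)
$z = - \frac{44173}{7}$ ($z = - \frac{21883 + 22290}{7} = \left(- \frac{1}{7}\right) 44173 = - \frac{44173}{7} \approx -6310.4$)
$\left(\left(13196 + E\right) + z\right) \left(3657 + 26170\right) = \left(\left(13196 + \frac{1225}{2}\right) - \frac{44173}{7}\right) \left(3657 + 26170\right) = \left(\frac{27617}{2} - \frac{44173}{7}\right) 29827 = \frac{104973}{14} \cdot 29827 = \frac{447289953}{2}$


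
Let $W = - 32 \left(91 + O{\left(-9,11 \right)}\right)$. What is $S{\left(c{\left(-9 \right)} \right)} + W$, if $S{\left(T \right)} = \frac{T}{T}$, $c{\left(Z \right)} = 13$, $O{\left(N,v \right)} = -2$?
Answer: $-2847$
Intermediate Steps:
$S{\left(T \right)} = 1$
$W = -2848$ ($W = - 32 \left(91 - 2\right) = \left(-32\right) 89 = -2848$)
$S{\left(c{\left(-9 \right)} \right)} + W = 1 - 2848 = -2847$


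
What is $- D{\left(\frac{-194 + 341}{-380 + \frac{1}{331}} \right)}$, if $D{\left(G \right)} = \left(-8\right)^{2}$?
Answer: $-64$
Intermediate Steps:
$D{\left(G \right)} = 64$
$- D{\left(\frac{-194 + 341}{-380 + \frac{1}{331}} \right)} = \left(-1\right) 64 = -64$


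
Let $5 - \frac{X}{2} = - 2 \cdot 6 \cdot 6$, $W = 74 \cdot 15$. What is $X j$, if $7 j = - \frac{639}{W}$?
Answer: $- \frac{2343}{185} \approx -12.665$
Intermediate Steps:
$W = 1110$
$j = - \frac{213}{2590}$ ($j = \frac{\left(-639\right) \frac{1}{1110}}{7} = \frac{1}{7} \left(- \frac{213}{370}\right) = - \frac{213}{2590} \approx -0.082239$)
$X = 154$ ($X = 10 - 2 \left(- 2 \cdot 6 \cdot 6\right) = 10 - 2 \left(\left(-2\right) 36\right) = 10 - -144 = 10 + 144 = 154$)
$X j = 154 \left(- \frac{213}{2590}\right) = - \frac{2343}{185}$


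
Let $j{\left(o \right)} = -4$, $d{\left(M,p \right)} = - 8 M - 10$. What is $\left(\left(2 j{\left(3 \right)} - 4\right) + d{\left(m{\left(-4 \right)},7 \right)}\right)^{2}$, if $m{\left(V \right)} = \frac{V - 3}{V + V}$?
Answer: $841$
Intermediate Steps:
$m{\left(V \right)} = \frac{-3 + V}{2 V}$
$d{\left(M,p \right)} = -10 - 8 M$
$\left(\left(2 j{\left(3 \right)} - 4\right) + d{\left(m{\left(-4 \right)},7 \right)}\right)^{2} = \left(\left(2 \left(-4\right) - 4\right) - \left(10 + 8 \frac{-3 - 4}{2 \left(-4\right)}\right)\right)^{2} = \left(\left(-8 - 4\right) - \left(10 + 8 \cdot \frac{1}{2} \left(- \frac{1}{4}\right) \left(-7\right)\right)\right)^{2} = \left(-12 - 17\right)^{2} = \left(-29\right)^{2} = 841$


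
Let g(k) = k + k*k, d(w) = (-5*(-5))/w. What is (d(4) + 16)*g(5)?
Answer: 1335/2 ≈ 667.50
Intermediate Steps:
d(w) = 25/w
g(k) = k + k**2
(d(4) + 16)*g(5) = (25/4 + 16)*(5*(1 + 5)) = (25*(1/4) + 16)*(5*6) = (25/4 + 16)*30 = (89/4)*30 = 1335/2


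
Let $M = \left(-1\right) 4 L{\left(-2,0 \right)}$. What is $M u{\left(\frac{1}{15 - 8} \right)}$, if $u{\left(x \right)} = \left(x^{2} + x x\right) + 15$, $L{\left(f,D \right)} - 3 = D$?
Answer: $- \frac{8844}{49} \approx -180.49$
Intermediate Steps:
$L{\left(f,D \right)} = 3 + D$
$u{\left(x \right)} = 15 + 2 x^{2}$ ($u{\left(x \right)} = \left(x^{2} + x^{2}\right) + 15 = 2 x^{2} + 15 = 15 + 2 x^{2}$)
$M = -12$ ($M = \left(-1\right) 4 \left(3 + 0\right) = \left(-4\right) 3 = -12$)
$M u{\left(\frac{1}{15 - 8} \right)} = - 12 \left(15 + 2 \left(\frac{1}{15 - 8}\right)^{2}\right) = - 12 \left(15 + 2 \left(\frac{1}{7}\right)^{2}\right) = - 12 \left(15 + \frac{2}{49}\right) = \left(-12\right) \frac{737}{49} = - \frac{8844}{49}$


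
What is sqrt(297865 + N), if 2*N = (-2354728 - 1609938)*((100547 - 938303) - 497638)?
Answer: sqrt(2647195892067) ≈ 1.6270e+6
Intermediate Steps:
N = 2647195594202 (N = ((-2354728 - 1609938)*((100547 - 938303) - 497638))/2 = (-3964666*(-837756 - 497638))/2 = (-3964666*(-1335394))/2 = (1/2)*5294391188404 = 2647195594202)
sqrt(297865 + N) = sqrt(297865 + 2647195594202) = sqrt(2647195892067)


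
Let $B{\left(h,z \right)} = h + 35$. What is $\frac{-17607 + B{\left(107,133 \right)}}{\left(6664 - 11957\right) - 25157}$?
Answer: $\frac{499}{870} \approx 0.57356$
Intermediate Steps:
$B{\left(h,z \right)} = 35 + h$
$\frac{-17607 + B{\left(107,133 \right)}}{\left(6664 - 11957\right) - 25157} = \frac{-17607 + \left(35 + 107\right)}{\left(6664 - 11957\right) - 25157} = \frac{-17607 + 142}{\left(6664 - 11957\right) - 25157} = - \frac{17465}{-5293 - 25157} = - \frac{17465}{-30450} = \left(-17465\right) \left(- \frac{1}{30450}\right) = \frac{499}{870}$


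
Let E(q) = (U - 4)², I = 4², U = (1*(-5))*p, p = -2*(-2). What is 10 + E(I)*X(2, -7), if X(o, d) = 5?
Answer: 2890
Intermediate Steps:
p = 4
U = -20 (U = (1*(-5))*4 = -5*4 = -20)
I = 16
E(q) = 576 (E(q) = (-20 - 4)² = (-24)² = 576)
10 + E(I)*X(2, -7) = 10 + 576*5 = 10 + 2880 = 2890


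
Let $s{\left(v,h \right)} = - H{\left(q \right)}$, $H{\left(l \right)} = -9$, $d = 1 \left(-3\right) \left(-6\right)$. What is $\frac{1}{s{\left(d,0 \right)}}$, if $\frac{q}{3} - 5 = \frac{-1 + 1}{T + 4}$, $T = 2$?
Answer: $\frac{1}{9} \approx 0.11111$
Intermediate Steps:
$q = 15$ ($q = 15 + 3 \frac{-1 + 1}{2 + 4} = 15 + 3 \cdot \frac{1}{6} \cdot 0 = 15 + 3 \cdot 0 = 15 + 0 = 15$)
$d = 18$ ($d = \left(-3\right) \left(-6\right) = 18$)
$s{\left(v,h \right)} = 9$ ($s{\left(v,h \right)} = \left(-1\right) \left(-9\right) = 9$)
$\frac{1}{s{\left(d,0 \right)}} = \frac{1}{9}$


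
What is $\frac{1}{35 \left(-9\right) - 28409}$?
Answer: $- \frac{1}{28724} \approx -3.4814 \cdot 10^{-5}$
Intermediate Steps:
$\frac{1}{35 \left(-9\right) - 28409} = \frac{1}{-315 - 28409} = \frac{1}{-28724} = - \frac{1}{28724}$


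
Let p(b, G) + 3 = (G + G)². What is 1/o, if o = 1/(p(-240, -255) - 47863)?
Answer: 212234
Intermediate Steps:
p(b, G) = -3 + 4*G² (p(b, G) = -3 + (G + G)² = -3 + (2*G)² = -3 + 4*G²)
o = 1/212234 (o = 1/((-3 + 4*(-255)²) - 47863) = 1/((-3 + 4*65025) - 47863) = 1/((-3 + 260100) - 47863) = 1/(260097 - 47863) = 1/212234 ≈ 4.7118e-6)
1/o = 1/(1/212234) = 212234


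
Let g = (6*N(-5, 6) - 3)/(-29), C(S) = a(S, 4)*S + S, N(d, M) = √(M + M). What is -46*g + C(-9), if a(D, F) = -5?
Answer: 906/29 + 552*√3/29 ≈ 64.210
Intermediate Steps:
N(d, M) = √2*√M (N(d, M) = √(2*M) = √2*√M)
C(S) = -4*S (C(S) = -5*S + S = -4*S)
g = 3/29 - 12*√3/29 (g = (6*(√2*√6) - 3)/(-29) = (6*(2*√3) - 3)*(-1/29) = (12*√3 - 3)*(-1/29) = (-3 + 12*√3)*(-1/29) = 3/29 - 12*√3/29 ≈ -0.61326)
-46*g + C(-9) = -46*(3/29 - 12*√3/29) - 4*(-9) = (-138/29 + 552*√3/29) + 36 = 906/29 + 552*√3/29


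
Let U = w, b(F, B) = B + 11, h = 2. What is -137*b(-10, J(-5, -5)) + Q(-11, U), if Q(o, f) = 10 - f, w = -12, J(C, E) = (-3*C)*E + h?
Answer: 8516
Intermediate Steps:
J(C, E) = 2 - 3*C*E (J(C, E) = (-3*C)*E + 2 = -3*C*E + 2 = 2 - 3*C*E)
b(F, B) = 11 + B
U = -12
-137*b(-10, J(-5, -5)) + Q(-11, U) = -137*(11 + (2 - 3*(-5)*(-5))) + (10 - 1*(-12)) = -137*(11 + (2 - 75)) + (10 + 12) = -137*(11 - 73) + 22 = -137*(-62) + 22 = 8494 + 22 = 8516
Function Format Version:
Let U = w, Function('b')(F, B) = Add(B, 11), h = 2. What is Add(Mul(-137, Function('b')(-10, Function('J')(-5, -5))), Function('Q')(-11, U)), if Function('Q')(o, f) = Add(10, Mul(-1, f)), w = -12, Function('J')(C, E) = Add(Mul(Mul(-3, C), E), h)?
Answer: 8516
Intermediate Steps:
Function('J')(C, E) = Add(2, Mul(-3, C, E)) (Function('J')(C, E) = Add(Mul(Mul(-3, C), E), 2) = Add(Mul(-3, C, E), 2) = Add(2, Mul(-3, C, E)))
Function('b')(F, B) = Add(11, B)
U = -12
Add(Mul(-137, Function('b')(-10, Function('J')(-5, -5))), Function('Q')(-11, U)) = Add(Mul(-137, Add(11, Add(2, Mul(-3, -5, -5)))), Add(10, Mul(-1, -12))) = Add(Mul(-137, Add(11, Add(2, -75))), Add(10, 12)) = Add(Mul(-137, Add(11, -73)), 22) = Add(Mul(-137, -62), 22) = Add(8494, 22) = 8516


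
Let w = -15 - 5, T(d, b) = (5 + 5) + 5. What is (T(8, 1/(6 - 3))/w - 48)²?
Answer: 38025/16 ≈ 2376.6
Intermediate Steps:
T(d, b) = 15 (T(d, b) = 10 + 5 = 15)
w = -20
(T(8, 1/(6 - 3))/w - 48)² = (15/(-20) - 48)² = (15*(-1/20) - 48)² = (-¾ - 48)² = (-195/4)² = 38025/16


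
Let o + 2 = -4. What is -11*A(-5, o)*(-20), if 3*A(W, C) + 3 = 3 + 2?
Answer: 440/3 ≈ 146.67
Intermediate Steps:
o = -6 (o = -2 - 4 = -6)
A(W, C) = ⅔ (A(W, C) = -1 + (3 + 2)/3 = -1 + (⅓)*5 = -1 + 5/3 = ⅔)
-11*A(-5, o)*(-20) = -11*⅔*(-20) = -22/3*(-20) = 440/3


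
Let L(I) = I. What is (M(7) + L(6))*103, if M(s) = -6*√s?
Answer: 618 - 618*√7 ≈ -1017.1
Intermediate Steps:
(M(7) + L(6))*103 = (-6*√7 + 6)*103 = (6 - 6*√7)*103 = 618 - 618*√7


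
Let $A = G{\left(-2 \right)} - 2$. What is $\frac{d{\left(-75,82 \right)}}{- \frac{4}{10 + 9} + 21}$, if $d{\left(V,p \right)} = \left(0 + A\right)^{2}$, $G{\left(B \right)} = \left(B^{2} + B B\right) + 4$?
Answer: $\frac{380}{79} \approx 4.8101$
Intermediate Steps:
$G{\left(B \right)} = 4 + 2 B^{2}$ ($G{\left(B \right)} = \left(B^{2} + B^{2}\right) + 4 = 2 B^{2} + 4 = 4 + 2 B^{2}$)
$A = 10$ ($A = \left(4 + 2 \left(-2\right)^{2}\right) - 2 = \left(4 + 2 \cdot 4\right) - 2 = \left(4 + 8\right) - 2 = 12 - 2 = 10$)
$d{\left(V,p \right)} = 100$ ($d{\left(V,p \right)} = \left(0 + 10\right)^{2} = 10^{2} = 100$)
$\frac{d{\left(-75,82 \right)}}{- \frac{4}{10 + 9} + 21} = \frac{1}{- \frac{4}{10 + 9} + 21} \cdot 100 = \frac{1}{- \frac{4}{19} + 21} \cdot 100 = \frac{1}{\frac{395}{19}} \cdot 100 = \frac{19}{395} \cdot 100 = \frac{380}{79}$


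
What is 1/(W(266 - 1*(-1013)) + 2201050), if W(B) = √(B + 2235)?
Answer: 1100525/2422310549493 - √3514/4844621098986 ≈ 4.5432e-7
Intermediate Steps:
W(B) = √(2235 + B)
1/(W(266 - 1*(-1013)) + 2201050) = 1/(√(2235 + (266 - 1*(-1013))) + 2201050) = 1/(√(2235 + (266 + 1013)) + 2201050) = 1/(√(2235 + 1279) + 2201050) = 1/(√3514 + 2201050) = 1/(2201050 + √3514)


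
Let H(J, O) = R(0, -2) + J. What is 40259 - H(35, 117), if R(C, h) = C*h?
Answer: 40224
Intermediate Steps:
H(J, O) = J (H(J, O) = 0*(-2) + J = 0 + J = J)
40259 - H(35, 117) = 40259 - 1*35 = 40259 - 35 = 40224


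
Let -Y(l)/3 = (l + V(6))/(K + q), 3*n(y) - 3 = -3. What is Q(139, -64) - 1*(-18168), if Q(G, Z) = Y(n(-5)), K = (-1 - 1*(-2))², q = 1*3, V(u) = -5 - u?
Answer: 72705/4 ≈ 18176.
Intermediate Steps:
q = 3
n(y) = 0 (n(y) = 1 + (⅓)*(-3) = 1 - 1 = 0)
K = 1 (K = (-1 + 2)² = 1² = 1)
Y(l) = 33/4 - 3*l/4 (Y(l) = -3*(l + (-5 - 1*6))/(1 + 3) = -3*(l + (-5 - 6))/4 = -3*(l - 11)/4 = -3*(-11 + l)/4 = -3*(-11/4 + l/4) = 33/4 - 3*l/4)
Q(G, Z) = 33/4 (Q(G, Z) = 33/4 - ¾*0 = 33/4 + 0 = 33/4)
Q(139, -64) - 1*(-18168) = 33/4 - 1*(-18168) = 33/4 + 18168 = 72705/4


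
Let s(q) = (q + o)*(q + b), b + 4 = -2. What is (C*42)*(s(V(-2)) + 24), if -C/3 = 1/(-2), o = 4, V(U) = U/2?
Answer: 189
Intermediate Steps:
V(U) = U/2 (V(U) = U*(½) = U/2)
b = -6 (b = -4 - 2 = -6)
C = 3/2 (C = -3/(-2) = -3*(-½) = 3/2 ≈ 1.5000)
s(q) = (-6 + q)*(4 + q) (s(q) = (q + 4)*(q - 6) = (4 + q)*(-6 + q) = (-6 + q)*(4 + q))
(C*42)*(s(V(-2)) + 24) = ((3/2)*42)*((-24 + ((½)*(-2))² - (-2)) + 24) = 63*((-24 + (-1)² - 2*(-1)) + 24) = 63*((-24 + 1 + 2) + 24) = 63*(-21 + 24) = 63*3 = 189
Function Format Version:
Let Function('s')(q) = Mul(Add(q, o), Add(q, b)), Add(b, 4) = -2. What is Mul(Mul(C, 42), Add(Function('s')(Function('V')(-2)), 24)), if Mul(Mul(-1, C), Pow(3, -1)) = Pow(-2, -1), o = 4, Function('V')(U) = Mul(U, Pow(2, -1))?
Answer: 189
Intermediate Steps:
Function('V')(U) = Mul(Rational(1, 2), U) (Function('V')(U) = Mul(U, Rational(1, 2)) = Mul(Rational(1, 2), U))
b = -6 (b = Add(-4, -2) = -6)
C = Rational(3, 2) (C = Mul(-3, Pow(-2, -1)) = Mul(-3, Rational(-1, 2)) = Rational(3, 2) ≈ 1.5000)
Function('s')(q) = Mul(Add(-6, q), Add(4, q)) (Function('s')(q) = Mul(Add(q, 4), Add(q, -6)) = Mul(Add(4, q), Add(-6, q)) = Mul(Add(-6, q), Add(4, q)))
Mul(Mul(C, 42), Add(Function('s')(Function('V')(-2)), 24)) = Mul(Mul(Rational(3, 2), 42), Add(Add(-24, Pow(Mul(Rational(1, 2), -2), 2), Mul(-2, Mul(Rational(1, 2), -2))), 24)) = Mul(63, Add(Add(-24, Pow(-1, 2), Mul(-2, -1)), 24)) = Mul(63, Add(Add(-24, 1, 2), 24)) = Mul(63, Add(-21, 24)) = Mul(63, 3) = 189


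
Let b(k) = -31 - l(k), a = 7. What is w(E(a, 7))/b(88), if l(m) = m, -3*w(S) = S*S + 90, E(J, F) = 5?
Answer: 115/357 ≈ 0.32213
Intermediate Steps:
w(S) = -30 - S**2/3 (w(S) = -(S*S + 90)/3 = -(S**2 + 90)/3 = -(90 + S**2)/3 = -30 - S**2/3)
b(k) = -31 - k
w(E(a, 7))/b(88) = (-30 - 1/3*5**2)/(-31 - 1*88) = (-30 - 1/3*25)/(-31 - 88) = (-30 - 25/3)/(-119) = -115/3*(-1/119) = 115/357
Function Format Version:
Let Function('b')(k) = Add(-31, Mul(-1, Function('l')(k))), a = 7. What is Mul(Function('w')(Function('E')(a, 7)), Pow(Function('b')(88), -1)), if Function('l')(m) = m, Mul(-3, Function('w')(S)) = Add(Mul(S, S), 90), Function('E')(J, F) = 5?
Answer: Rational(115, 357) ≈ 0.32213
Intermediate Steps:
Function('w')(S) = Add(-30, Mul(Rational(-1, 3), Pow(S, 2))) (Function('w')(S) = Mul(Rational(-1, 3), Add(Mul(S, S), 90)) = Mul(Rational(-1, 3), Add(Pow(S, 2), 90)) = Mul(Rational(-1, 3), Add(90, Pow(S, 2))) = Add(-30, Mul(Rational(-1, 3), Pow(S, 2))))
Function('b')(k) = Add(-31, Mul(-1, k))
Mul(Function('w')(Function('E')(a, 7)), Pow(Function('b')(88), -1)) = Mul(Add(-30, Mul(Rational(-1, 3), Pow(5, 2))), Pow(Add(-31, Mul(-1, 88)), -1)) = Mul(Add(-30, Mul(Rational(-1, 3), 25)), Pow(Add(-31, -88), -1)) = Mul(Add(-30, Rational(-25, 3)), Pow(-119, -1)) = Mul(Rational(-115, 3), Rational(-1, 119)) = Rational(115, 357)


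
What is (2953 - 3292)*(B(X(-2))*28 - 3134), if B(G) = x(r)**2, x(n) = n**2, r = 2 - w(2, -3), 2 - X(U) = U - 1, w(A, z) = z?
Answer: -4870074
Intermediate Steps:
X(U) = 3 - U (X(U) = 2 - (U - 1) = 2 - (-1 + U) = 2 + (1 - U) = 3 - U)
r = 5 (r = 2 - 1*(-3) = 2 + 3 = 5)
B(G) = 625 (B(G) = (5**2)**2 = 25**2 = 625)
(2953 - 3292)*(B(X(-2))*28 - 3134) = (2953 - 3292)*(625*28 - 3134) = -339*(17500 - 3134) = -339*14366 = -4870074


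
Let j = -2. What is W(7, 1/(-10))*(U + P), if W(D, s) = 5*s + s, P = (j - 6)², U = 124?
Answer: -564/5 ≈ -112.80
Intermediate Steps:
P = 64 (P = (-2 - 6)² = (-8)² = 64)
W(D, s) = 6*s
W(7, 1/(-10))*(U + P) = (6*(1/(-10)))*(124 + 64) = (6*(1*(-⅒)))*188 = (6*(-⅒))*188 = -⅗*188 = -564/5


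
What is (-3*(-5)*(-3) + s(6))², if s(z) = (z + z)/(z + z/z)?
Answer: 91809/49 ≈ 1873.7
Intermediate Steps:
s(z) = 2*z/(1 + z) (s(z) = (2*z)/(z + 1) = (2*z)/(1 + z) = 2*z/(1 + z))
(-3*(-5)*(-3) + s(6))² = (-3*(-5)*(-3) + 2*6/(1 + 6))² = (15*(-3) + 2*6/7)² = (-45 + 2*6*(⅐))² = (-45 + 12/7)² = (-303/7)² = 91809/49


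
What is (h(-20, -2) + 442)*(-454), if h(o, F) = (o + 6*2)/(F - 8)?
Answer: -1005156/5 ≈ -2.0103e+5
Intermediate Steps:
h(o, F) = (12 + o)/(-8 + F) (h(o, F) = (o + 12)/(-8 + F) = (12 + o)/(-8 + F))
(h(-20, -2) + 442)*(-454) = ((12 - 20)/(-8 - 2) + 442)*(-454) = (-8/(-10) + 442)*(-454) = (-1/10*(-8) + 442)*(-454) = (4/5 + 442)*(-454) = (2214/5)*(-454) = -1005156/5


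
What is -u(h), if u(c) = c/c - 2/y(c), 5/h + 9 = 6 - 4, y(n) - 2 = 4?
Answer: -⅔ ≈ -0.66667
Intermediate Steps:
y(n) = 6 (y(n) = 2 + 4 = 6)
h = -5/7 (h = 5/(-9 + (6 - 4)) = 5/(-9 + 2) = 5/(-7) = 5*(-⅐) = -5/7 ≈ -0.71429)
u(c) = ⅔ (u(c) = c/c - 2/6 = 1 - 2*⅙ = 1 - ⅓ = ⅔)
-u(h) = -1*⅔ = -⅔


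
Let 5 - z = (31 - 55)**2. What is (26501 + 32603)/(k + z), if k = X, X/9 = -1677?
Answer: -3694/979 ≈ -3.7732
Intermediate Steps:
X = -15093 (X = 9*(-1677) = -15093)
k = -15093
z = -571 (z = 5 - (31 - 55)**2 = 5 - 1*(-24)**2 = 5 - 1*576 = 5 - 576 = -571)
(26501 + 32603)/(k + z) = (26501 + 32603)/(-15093 - 571) = 59104/(-15664) = 59104*(-1/15664) = -3694/979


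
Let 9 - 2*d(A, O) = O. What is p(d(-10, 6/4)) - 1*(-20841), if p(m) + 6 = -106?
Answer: 20729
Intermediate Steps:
d(A, O) = 9/2 - O/2
p(m) = -112 (p(m) = -6 - 106 = -112)
p(d(-10, 6/4)) - 1*(-20841) = -112 - 1*(-20841) = -112 + 20841 = 20729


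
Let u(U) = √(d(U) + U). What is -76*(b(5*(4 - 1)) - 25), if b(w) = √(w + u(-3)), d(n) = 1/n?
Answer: 1900 - 76*√(135 + 3*I*√30)/3 ≈ 1605.1 - 17.88*I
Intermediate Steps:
u(U) = √(U + 1/U) (u(U) = √(1/U + U) = √(U + 1/U))
b(w) = √(w + I*√30/3) (b(w) = √(w + √(-3 + 1/(-3))) = √(w + √(-3 - ⅓)) = √(w + √(-10/3)) = √(w + I*√30/3))
-76*(b(5*(4 - 1)) - 25) = -76*(√(9*(5*(4 - 1)) + 3*I*√30)/3 - 25) = -76*(√(9*(5*3) + 3*I*√30)/3 - 25) = -76*(√(9*15 + 3*I*√30)/3 - 25) = -76*(√(135 + 3*I*√30)/3 - 25) = -76*(-25 + √(135 + 3*I*√30)/3) = 1900 - 76*√(135 + 3*I*√30)/3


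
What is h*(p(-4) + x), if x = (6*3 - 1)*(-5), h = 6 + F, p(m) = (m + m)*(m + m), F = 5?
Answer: -231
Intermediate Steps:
p(m) = 4*m² (p(m) = (2*m)*(2*m) = 4*m²)
h = 11 (h = 6 + 5 = 11)
x = -85 (x = (18 - 1)*(-5) = 17*(-5) = -85)
h*(p(-4) + x) = 11*(4*(-4)² - 85) = 11*(4*16 - 85) = 11*(64 - 85) = 11*(-21) = -231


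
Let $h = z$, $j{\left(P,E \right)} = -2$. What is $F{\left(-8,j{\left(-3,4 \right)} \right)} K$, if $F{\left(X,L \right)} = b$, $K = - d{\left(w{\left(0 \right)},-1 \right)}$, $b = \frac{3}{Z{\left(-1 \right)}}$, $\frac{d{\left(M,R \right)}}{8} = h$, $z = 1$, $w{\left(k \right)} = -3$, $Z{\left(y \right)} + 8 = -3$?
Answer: $\frac{24}{11} \approx 2.1818$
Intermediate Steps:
$Z{\left(y \right)} = -11$ ($Z{\left(y \right)} = -8 - 3 = -11$)
$h = 1$
$d{\left(M,R \right)} = 8$ ($d{\left(M,R \right)} = 8 \cdot 1 = 8$)
$b = - \frac{3}{11}$ ($b = \frac{3}{-11} = 3 \left(- \frac{1}{11}\right) = - \frac{3}{11} \approx -0.27273$)
$K = -8$ ($K = \left(-1\right) 8 = -8$)
$F{\left(X,L \right)} = - \frac{3}{11}$
$F{\left(-8,j{\left(-3,4 \right)} \right)} K = \left(- \frac{3}{11}\right) \left(-8\right) = \frac{24}{11}$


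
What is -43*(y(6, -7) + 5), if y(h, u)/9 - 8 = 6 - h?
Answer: -3311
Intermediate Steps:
y(h, u) = 126 - 9*h (y(h, u) = 72 + 9*(6 - h) = 72 + (54 - 9*h) = 126 - 9*h)
-43*(y(6, -7) + 5) = -43*((126 - 9*6) + 5) = -43*((126 - 54) + 5) = -43*(72 + 5) = -43*77 = -3311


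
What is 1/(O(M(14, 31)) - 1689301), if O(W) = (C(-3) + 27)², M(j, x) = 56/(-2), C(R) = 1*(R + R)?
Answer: -1/1688860 ≈ -5.9212e-7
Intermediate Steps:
C(R) = 2*R (C(R) = 1*(2*R) = 2*R)
M(j, x) = -28 (M(j, x) = 56*(-½) = -28)
O(W) = 441 (O(W) = (2*(-3) + 27)² = (-6 + 27)² = 21² = 441)
1/(O(M(14, 31)) - 1689301) = 1/(441 - 1689301) = 1/(-1688860) = -1/1688860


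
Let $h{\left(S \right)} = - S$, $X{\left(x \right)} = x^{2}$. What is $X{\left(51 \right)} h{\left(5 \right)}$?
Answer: $-13005$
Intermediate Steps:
$X{\left(51 \right)} h{\left(5 \right)} = 51^{2} \left(\left(-1\right) 5\right) = 2601 \left(-5\right) = -13005$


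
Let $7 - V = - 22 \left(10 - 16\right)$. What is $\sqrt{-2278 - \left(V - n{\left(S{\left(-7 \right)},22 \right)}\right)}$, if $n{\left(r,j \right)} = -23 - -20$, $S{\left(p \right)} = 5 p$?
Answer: $14 i \sqrt{11} \approx 46.433 i$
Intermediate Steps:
$V = -125$ ($V = 7 - - 22 \left(10 - 16\right) = 7 - \left(-22\right) \left(-6\right) = 7 - 132 = -125$)
$n{\left(r,j \right)} = -3$ ($n{\left(r,j \right)} = -23 + 20 = -3$)
$\sqrt{-2278 - \left(V - n{\left(S{\left(-7 \right)},22 \right)}\right)} = \sqrt{-2278 - -122} = \sqrt{-2278 + \left(-3 + 125\right)} = \sqrt{-2278 + 122} = \sqrt{-2156} = 14 i \sqrt{11}$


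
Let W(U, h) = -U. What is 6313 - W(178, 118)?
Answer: 6491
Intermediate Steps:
6313 - W(178, 118) = 6313 - (-1)*178 = 6313 - 1*(-178) = 6313 + 178 = 6491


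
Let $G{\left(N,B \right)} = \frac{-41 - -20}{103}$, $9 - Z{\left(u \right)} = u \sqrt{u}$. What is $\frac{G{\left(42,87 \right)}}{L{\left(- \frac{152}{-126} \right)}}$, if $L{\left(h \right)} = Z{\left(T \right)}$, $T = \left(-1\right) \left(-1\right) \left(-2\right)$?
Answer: $- \frac{189}{9167} + \frac{42 i \sqrt{2}}{9167} \approx -0.020617 + 0.0064794 i$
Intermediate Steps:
$T = -2$ ($T = 1 \left(-2\right) = -2$)
$Z{\left(u \right)} = 9 - u^{\frac{3}{2}}$ ($Z{\left(u \right)} = 9 - u \sqrt{u} = 9 - u^{\frac{3}{2}}$)
$L{\left(h \right)} = 9 + 2 i \sqrt{2}$ ($L{\left(h \right)} = 9 - \left(-2\right)^{\frac{3}{2}} = 9 - - 2 i \sqrt{2} = 9 + 2 i \sqrt{2}$)
$G{\left(N,B \right)} = - \frac{21}{103}$ ($G{\left(N,B \right)} = \left(-41 + 20\right) \frac{1}{103} = \left(-21\right) \frac{1}{103} = - \frac{21}{103}$)
$\frac{G{\left(42,87 \right)}}{L{\left(- \frac{152}{-126} \right)}} = - \frac{21}{103 \left(9 + 2 i \sqrt{2}\right)}$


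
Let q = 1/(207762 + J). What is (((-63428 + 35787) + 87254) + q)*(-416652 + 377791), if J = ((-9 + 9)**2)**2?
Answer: -481305769234127/207762 ≈ -2.3166e+9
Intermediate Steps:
J = 0 (J = (0**2)**2 = 0**2 = 0)
q = 1/207762 (q = 1/(207762 + 0) = 1/207762 ≈ 4.8132e-6)
(((-63428 + 35787) + 87254) + q)*(-416652 + 377791) = (((-63428 + 35787) + 87254) + 1/207762)*(-416652 + 377791) = ((-27641 + 87254) + 1/207762)*(-38861) = (59613 + 1/207762)*(-38861) = (12385316107/207762)*(-38861) = -481305769234127/207762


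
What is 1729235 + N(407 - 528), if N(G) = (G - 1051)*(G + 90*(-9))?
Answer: 2820367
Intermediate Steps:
N(G) = (-1051 + G)*(-810 + G) (N(G) = (-1051 + G)*(G - 810) = (-1051 + G)*(-810 + G))
1729235 + N(407 - 528) = 1729235 + (851310 + (407 - 528)**2 - 1861*(407 - 528)) = 1729235 + (851310 + (-121)**2 - 1861*(-121)) = 1729235 + (851310 + 14641 + 225181) = 1729235 + 1091132 = 2820367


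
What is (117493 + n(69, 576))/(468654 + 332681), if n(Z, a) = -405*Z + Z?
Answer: 89617/801335 ≈ 0.11183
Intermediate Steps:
n(Z, a) = -404*Z
(117493 + n(69, 576))/(468654 + 332681) = (117493 - 404*69)/(468654 + 332681) = (117493 - 27876)/801335 = 89617*(1/801335) = 89617/801335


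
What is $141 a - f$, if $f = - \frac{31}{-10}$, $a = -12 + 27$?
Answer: $\frac{21119}{10} \approx 2111.9$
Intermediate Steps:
$a = 15$
$f = \frac{31}{10}$ ($f = \left(-31\right) \left(- \frac{1}{10}\right) = \frac{31}{10} \approx 3.1$)
$141 a - f = 141 \cdot 15 - \frac{31}{10} = 2115 - \frac{31}{10} = \frac{21119}{10}$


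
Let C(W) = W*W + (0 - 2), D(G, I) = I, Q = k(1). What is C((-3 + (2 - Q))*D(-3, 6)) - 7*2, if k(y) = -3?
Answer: 128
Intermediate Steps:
Q = -3
C(W) = -2 + W**2 (C(W) = W**2 - 2 = -2 + W**2)
C((-3 + (2 - Q))*D(-3, 6)) - 7*2 = (-2 + ((-3 + (2 - 1*(-3)))*6)**2) - 7*2 = (-2 + ((-3 + (2 + 3))*6)**2) - 14 = (-2 + ((-3 + 5)*6)**2) - 14 = (-2 + (2*6)**2) - 14 = (-2 + 12**2) - 14 = (-2 + 144) - 14 = 142 - 14 = 128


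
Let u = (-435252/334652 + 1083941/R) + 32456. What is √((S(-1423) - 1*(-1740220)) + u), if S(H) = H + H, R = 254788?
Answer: √201046766440197368121705249/10658164222 ≈ 1330.4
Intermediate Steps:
S(H) = 2*H
u = 691905717487703/21316328444 (u = (-435252/334652 + 1083941/254788) + 32456 = (-435252*1/334652 + 1083941*(1/254788)) + 32456 = (-108813/83663 + 1083941/254788) + 32456 = 62961509239/21316328444 + 32456 = 691905717487703/21316328444 ≈ 32459.)
√((S(-1423) - 1*(-1740220)) + u) = √((2*(-1423) - 1*(-1740220)) + 691905717487703/21316328444) = √((-2846 + 1740220) + 691905717487703/21316328444) = √(1737374 + 691905717487703/21316328444) = √(37726340531553759/21316328444) = √201046766440197368121705249/10658164222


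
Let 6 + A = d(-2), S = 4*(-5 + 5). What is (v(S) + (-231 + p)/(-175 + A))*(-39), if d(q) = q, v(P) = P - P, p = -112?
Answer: -4459/61 ≈ -73.098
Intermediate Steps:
S = 0 (S = 4*0 = 0)
v(P) = 0
A = -8 (A = -6 - 2 = -8)
(v(S) + (-231 + p)/(-175 + A))*(-39) = (0 + (-231 - 112)/(-175 - 8))*(-39) = (0 - 343/(-183))*(-39) = (0 - 343*(-1/183))*(-39) = (0 + 343/183)*(-39) = (343/183)*(-39) = -4459/61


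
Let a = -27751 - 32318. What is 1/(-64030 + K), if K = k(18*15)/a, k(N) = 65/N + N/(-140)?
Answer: -11353041/726935214911 ≈ -1.5618e-5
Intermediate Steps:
k(N) = 65/N - N/140 (k(N) = 65/N + N*(-1/140) = 65/N - N/140)
a = -60069
K = 319/11353041 (K = (65/((18*15)) - 9*15/70)/(-60069) = (65/270 - 1/140*270)*(-1/60069) = (65*(1/270) - 27/14)*(-1/60069) = (13/54 - 27/14)*(-1/60069) = -319/189*(-1/60069) = 319/11353041 ≈ 2.8098e-5)
1/(-64030 + K) = 1/(-64030 + 319/11353041) = 1/(-726935214911/11353041) = -11353041/726935214911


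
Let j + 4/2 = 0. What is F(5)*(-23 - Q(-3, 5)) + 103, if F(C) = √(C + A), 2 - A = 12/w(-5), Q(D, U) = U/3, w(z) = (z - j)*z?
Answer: 103 - 74*√155/15 ≈ 41.581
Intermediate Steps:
j = -2 (j = -2 + 0 = -2)
w(z) = z*(2 + z) (w(z) = (z - 1*(-2))*z = (z + 2)*z = (2 + z)*z = z*(2 + z))
Q(D, U) = U/3 (Q(D, U) = U*(⅓) = U/3)
A = 6/5 (A = 2 - 12/((-5*(2 - 5))) = 2 - 12/((-5*(-3))) = 2 - 12/15 = 2 - 1*⅘ = 2 - ⅘ = 6/5 ≈ 1.2000)
F(C) = √(6/5 + C) (F(C) = √(C + 6/5) = √(6/5 + C))
F(5)*(-23 - Q(-3, 5)) + 103 = (√(30 + 25*5)/5)*(-23 - 5/3) + 103 = (√(30 + 125)/5)*(-23 - 1*5/3) + 103 = (√155/5)*(-23 - 5/3) + 103 = (√155/5)*(-74/3) + 103 = -74*√155/15 + 103 = 103 - 74*√155/15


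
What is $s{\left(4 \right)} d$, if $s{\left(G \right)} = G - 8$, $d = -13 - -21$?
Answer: $-32$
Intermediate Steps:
$d = 8$ ($d = -13 + 21 = 8$)
$s{\left(G \right)} = -8 + G$
$s{\left(4 \right)} d = \left(-8 + 4\right) 8 = \left(-4\right) 8 = -32$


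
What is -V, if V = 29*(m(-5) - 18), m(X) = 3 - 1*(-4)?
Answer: 319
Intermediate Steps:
m(X) = 7 (m(X) = 3 + 4 = 7)
V = -319 (V = 29*(7 - 18) = 29*(-11) = -319)
-V = -1*(-319) = 319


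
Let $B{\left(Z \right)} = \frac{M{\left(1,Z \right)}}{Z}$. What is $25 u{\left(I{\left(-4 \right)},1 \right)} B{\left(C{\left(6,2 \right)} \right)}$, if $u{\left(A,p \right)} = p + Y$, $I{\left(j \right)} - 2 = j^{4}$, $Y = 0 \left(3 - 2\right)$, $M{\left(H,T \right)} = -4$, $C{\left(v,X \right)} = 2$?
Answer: $-50$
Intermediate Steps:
$Y = 0$ ($Y = 0 \cdot 1 = 0$)
$I{\left(j \right)} = 2 + j^{4}$
$B{\left(Z \right)} = - \frac{4}{Z}$
$u{\left(A,p \right)} = p$ ($u{\left(A,p \right)} = p + 0 = p$)
$25 u{\left(I{\left(-4 \right)},1 \right)} B{\left(C{\left(6,2 \right)} \right)} = 25 \cdot 1 \left(- \frac{4}{2}\right) = 25 \left(\left(-4\right) \frac{1}{2}\right) = 25 \left(-2\right) = -50$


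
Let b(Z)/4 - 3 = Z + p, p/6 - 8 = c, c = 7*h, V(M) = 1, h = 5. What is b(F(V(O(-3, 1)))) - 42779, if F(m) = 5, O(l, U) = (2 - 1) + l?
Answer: -41715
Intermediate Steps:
O(l, U) = 1 + l
c = 35 (c = 7*5 = 35)
p = 258 (p = 48 + 6*35 = 48 + 210 = 258)
b(Z) = 1044 + 4*Z (b(Z) = 12 + 4*(Z + 258) = 12 + 4*(258 + Z) = 12 + (1032 + 4*Z) = 1044 + 4*Z)
b(F(V(O(-3, 1)))) - 42779 = (1044 + 4*5) - 42779 = (1044 + 20) - 42779 = 1064 - 42779 = -41715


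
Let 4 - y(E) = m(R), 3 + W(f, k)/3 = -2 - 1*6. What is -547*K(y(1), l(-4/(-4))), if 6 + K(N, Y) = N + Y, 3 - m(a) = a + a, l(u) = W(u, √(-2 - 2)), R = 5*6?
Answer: -12034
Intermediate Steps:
W(f, k) = -33 (W(f, k) = -9 + 3*(-2 - 1*6) = -9 + 3*(-2 - 6) = -9 + 3*(-8) = -9 - 24 = -33)
R = 30
l(u) = -33
m(a) = 3 - 2*a (m(a) = 3 - (a + a) = 3 - 2*a)
y(E) = 61 (y(E) = 4 - (3 - 2*30) = 4 - (3 - 60) = 4 - 1*(-57) = 4 + 57 = 61)
K(N, Y) = -6 + N + Y (K(N, Y) = -6 + (N + Y) = -6 + N + Y)
-547*K(y(1), l(-4/(-4))) = -547*(-6 + 61 - 33) = -547*22 = -12034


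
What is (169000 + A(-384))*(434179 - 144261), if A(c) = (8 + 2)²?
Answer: 49025133800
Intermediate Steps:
A(c) = 100 (A(c) = 10² = 100)
(169000 + A(-384))*(434179 - 144261) = (169000 + 100)*(434179 - 144261) = 169100*289918 = 49025133800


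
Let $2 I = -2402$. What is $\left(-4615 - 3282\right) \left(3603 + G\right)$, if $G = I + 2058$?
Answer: $-35220620$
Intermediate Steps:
$I = -1201$ ($I = \frac{1}{2} \left(-2402\right) = -1201$)
$G = 857$ ($G = -1201 + 2058 = 857$)
$\left(-4615 - 3282\right) \left(3603 + G\right) = \left(-4615 - 3282\right) \left(3603 + 857\right) = \left(-7897\right) 4460 = -35220620$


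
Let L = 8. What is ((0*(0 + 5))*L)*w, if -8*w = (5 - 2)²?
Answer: 0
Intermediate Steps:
w = -9/8 (w = -(5 - 2)²/8 = -⅛*3² = -⅛*9 = -9/8 ≈ -1.1250)
((0*(0 + 5))*L)*w = ((0*(0 + 5))*8)*(-9/8) = ((0*5)*8)*(-9/8) = (0*8)*(-9/8) = 0*(-9/8) = 0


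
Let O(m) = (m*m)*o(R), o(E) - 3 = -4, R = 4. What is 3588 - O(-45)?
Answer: 5613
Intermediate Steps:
o(E) = -1 (o(E) = 3 - 4 = -1)
O(m) = -m**2 (O(m) = (m*m)*(-1) = m**2*(-1) = -m**2)
3588 - O(-45) = 3588 - (-1)*(-45)**2 = 3588 - (-1)*2025 = 3588 - 1*(-2025) = 3588 + 2025 = 5613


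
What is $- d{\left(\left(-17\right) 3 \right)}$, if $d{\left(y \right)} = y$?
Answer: $51$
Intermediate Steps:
$- d{\left(\left(-17\right) 3 \right)} = - \left(-17\right) 3 = \left(-1\right) \left(-51\right) = 51$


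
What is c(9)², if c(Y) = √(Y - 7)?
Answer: 2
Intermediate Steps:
c(Y) = √(-7 + Y)
c(9)² = (√(-7 + 9))² = (√2)² = 2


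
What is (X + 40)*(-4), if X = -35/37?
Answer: -5780/37 ≈ -156.22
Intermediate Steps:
X = -35/37 (X = -35*1/37 = -35/37 ≈ -0.94595)
(X + 40)*(-4) = (-35/37 + 40)*(-4) = (1445/37)*(-4) = -5780/37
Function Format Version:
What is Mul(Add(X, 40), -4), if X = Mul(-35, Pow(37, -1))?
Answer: Rational(-5780, 37) ≈ -156.22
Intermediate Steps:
X = Rational(-35, 37) (X = Mul(-35, Rational(1, 37)) = Rational(-35, 37) ≈ -0.94595)
Mul(Add(X, 40), -4) = Mul(Add(Rational(-35, 37), 40), -4) = Mul(Rational(1445, 37), -4) = Rational(-5780, 37)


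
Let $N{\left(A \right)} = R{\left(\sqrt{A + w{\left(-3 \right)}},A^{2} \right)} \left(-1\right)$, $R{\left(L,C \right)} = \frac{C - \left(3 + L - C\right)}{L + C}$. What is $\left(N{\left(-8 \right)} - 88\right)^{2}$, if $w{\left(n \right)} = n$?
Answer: $\frac{18 \left(- 1836655 i + 55651 \sqrt{11}\right)}{- 4085 i + 128 \sqrt{11}} \approx 8090.1 - 27.456 i$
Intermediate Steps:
$R{\left(L,C \right)} = \frac{-3 - L + 2 C}{C + L}$ ($R{\left(L,C \right)} = \frac{C - \left(3 + L - C\right)}{C + L} = \frac{-3 - L + 2 C}{C + L}$)
$N{\left(A \right)} = - \frac{-3 - \sqrt{-3 + A} + 2 A^{2}}{A^{2} + \sqrt{-3 + A}}$ ($N{\left(A \right)} = \frac{-3 - \sqrt{A - 3} + 2 A^{2}}{A^{2} + \sqrt{A - 3}} \left(-1\right) = \frac{-3 - \sqrt{-3 + A} + 2 A^{2}}{A^{2} + \sqrt{-3 + A}} \left(-1\right) = - \frac{-3 - \sqrt{-3 + A} + 2 A^{2}}{A^{2} + \sqrt{-3 + A}}$)
$\left(N{\left(-8 \right)} - 88\right)^{2} = \left(\frac{3 + \sqrt{-3 - 8} - 2 \left(-8\right)^{2}}{\left(-8\right)^{2} + \sqrt{-3 - 8}} - 88\right)^{2} = \left(\frac{3 + \sqrt{-11} - 128}{64 + \sqrt{-11}} - 88\right)^{2} = \left(\frac{3 + i \sqrt{11} - 128}{64 + i \sqrt{11}} - 88\right)^{2} = \left(\frac{-125 + i \sqrt{11}}{64 + i \sqrt{11}} - 88\right)^{2} = \left(-88 + \frac{-125 + i \sqrt{11}}{64 + i \sqrt{11}}\right)^{2}$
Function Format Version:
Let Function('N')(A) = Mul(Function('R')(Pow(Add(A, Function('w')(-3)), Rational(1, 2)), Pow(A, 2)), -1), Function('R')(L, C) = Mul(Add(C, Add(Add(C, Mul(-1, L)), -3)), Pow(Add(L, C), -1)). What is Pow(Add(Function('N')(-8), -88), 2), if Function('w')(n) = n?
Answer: Mul(18, Pow(Add(Mul(-4085, I), Mul(128, Pow(11, Rational(1, 2)))), -1), Add(Mul(-1836655, I), Mul(55651, Pow(11, Rational(1, 2))))) ≈ Add(8090.1, Mul(-27.456, I))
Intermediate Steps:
Function('R')(L, C) = Mul(Pow(Add(C, L), -1), Add(-3, Mul(-1, L), Mul(2, C))) (Function('R')(L, C) = Mul(Add(C, Add(-3, C, Mul(-1, L))), Pow(Add(C, L), -1)) = Mul(Add(-3, Mul(-1, L), Mul(2, C)), Pow(Add(C, L), -1)) = Mul(Pow(Add(C, L), -1), Add(-3, Mul(-1, L), Mul(2, C))))
Function('N')(A) = Mul(-1, Pow(Add(Pow(A, 2), Pow(Add(-3, A), Rational(1, 2))), -1), Add(-3, Mul(-1, Pow(Add(-3, A), Rational(1, 2))), Mul(2, Pow(A, 2)))) (Function('N')(A) = Mul(Mul(Pow(Add(Pow(A, 2), Pow(Add(A, -3), Rational(1, 2))), -1), Add(-3, Mul(-1, Pow(Add(A, -3), Rational(1, 2))), Mul(2, Pow(A, 2)))), -1) = Mul(Mul(Pow(Add(Pow(A, 2), Pow(Add(-3, A), Rational(1, 2))), -1), Add(-3, Mul(-1, Pow(Add(-3, A), Rational(1, 2))), Mul(2, Pow(A, 2)))), -1) = Mul(-1, Pow(Add(Pow(A, 2), Pow(Add(-3, A), Rational(1, 2))), -1), Add(-3, Mul(-1, Pow(Add(-3, A), Rational(1, 2))), Mul(2, Pow(A, 2)))))
Pow(Add(Function('N')(-8), -88), 2) = Pow(Add(Mul(Pow(Add(Pow(-8, 2), Pow(Add(-3, -8), Rational(1, 2))), -1), Add(3, Pow(Add(-3, -8), Rational(1, 2)), Mul(-2, Pow(-8, 2)))), -88), 2) = Pow(Add(Mul(Pow(Add(64, Pow(-11, Rational(1, 2))), -1), Add(3, Pow(-11, Rational(1, 2)), Mul(-2, 64))), -88), 2) = Pow(Add(Mul(Pow(Add(64, Mul(I, Pow(11, Rational(1, 2)))), -1), Add(3, Mul(I, Pow(11, Rational(1, 2))), -128)), -88), 2) = Pow(Add(Mul(Pow(Add(64, Mul(I, Pow(11, Rational(1, 2)))), -1), Add(-125, Mul(I, Pow(11, Rational(1, 2))))), -88), 2) = Pow(Add(-88, Mul(Pow(Add(64, Mul(I, Pow(11, Rational(1, 2)))), -1), Add(-125, Mul(I, Pow(11, Rational(1, 2)))))), 2)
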